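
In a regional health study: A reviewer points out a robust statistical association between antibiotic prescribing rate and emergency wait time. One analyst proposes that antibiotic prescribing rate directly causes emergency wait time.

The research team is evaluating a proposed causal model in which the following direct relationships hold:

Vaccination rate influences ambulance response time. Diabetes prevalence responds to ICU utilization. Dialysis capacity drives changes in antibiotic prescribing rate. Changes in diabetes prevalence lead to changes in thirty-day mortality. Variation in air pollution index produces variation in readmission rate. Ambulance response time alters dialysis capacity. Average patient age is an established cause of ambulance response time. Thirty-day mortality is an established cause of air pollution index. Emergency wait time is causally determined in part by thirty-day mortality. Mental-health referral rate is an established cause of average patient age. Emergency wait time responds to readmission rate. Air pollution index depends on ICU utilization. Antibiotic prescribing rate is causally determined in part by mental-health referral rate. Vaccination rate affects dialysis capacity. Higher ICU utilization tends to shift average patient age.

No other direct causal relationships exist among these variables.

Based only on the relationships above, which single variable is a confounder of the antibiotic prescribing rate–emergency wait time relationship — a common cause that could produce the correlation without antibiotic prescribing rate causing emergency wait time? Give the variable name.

ICU utilization

ICU utilization has a causal path to antibiotic prescribing rate (ICU utilization → average patient age → ambulance response time → dialysis capacity → antibiotic prescribing rate) and a separate causal path to emergency wait time (ICU utilization → air pollution index → readmission rate → emergency wait time), so it is a common cause of both.
No stated relationship gives antibiotic prescribing rate a causal route to emergency wait time, so the correlation is explained by the shared upstream cause rather than a direct effect.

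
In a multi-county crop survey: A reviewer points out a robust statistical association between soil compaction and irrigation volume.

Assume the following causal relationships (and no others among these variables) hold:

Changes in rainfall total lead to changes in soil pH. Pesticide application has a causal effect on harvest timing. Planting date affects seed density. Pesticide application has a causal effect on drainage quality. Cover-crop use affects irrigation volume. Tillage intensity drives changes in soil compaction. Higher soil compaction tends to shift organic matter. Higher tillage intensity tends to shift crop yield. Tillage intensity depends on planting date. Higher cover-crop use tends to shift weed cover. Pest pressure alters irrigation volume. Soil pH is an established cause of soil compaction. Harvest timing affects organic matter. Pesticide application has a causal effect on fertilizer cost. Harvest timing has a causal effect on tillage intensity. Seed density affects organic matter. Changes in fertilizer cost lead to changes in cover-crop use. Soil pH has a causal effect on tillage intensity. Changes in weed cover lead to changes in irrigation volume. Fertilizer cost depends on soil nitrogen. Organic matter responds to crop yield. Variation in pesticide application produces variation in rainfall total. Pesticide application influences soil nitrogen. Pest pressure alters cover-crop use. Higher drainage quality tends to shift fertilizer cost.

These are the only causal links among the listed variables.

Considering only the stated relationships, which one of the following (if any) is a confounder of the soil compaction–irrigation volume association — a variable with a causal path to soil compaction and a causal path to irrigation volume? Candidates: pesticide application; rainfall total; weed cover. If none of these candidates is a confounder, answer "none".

Pesticide application causes soil compaction (pesticide application → rainfall total → soil pH → soil compaction) and also causes irrigation volume (pesticide application → fertilizer cost → cover-crop use → irrigation volume); it is a common cause of both.
Each of the other candidates lacks a causal path to at least one of soil compaction and irrigation volume, so they do not confound the relationship.

pesticide application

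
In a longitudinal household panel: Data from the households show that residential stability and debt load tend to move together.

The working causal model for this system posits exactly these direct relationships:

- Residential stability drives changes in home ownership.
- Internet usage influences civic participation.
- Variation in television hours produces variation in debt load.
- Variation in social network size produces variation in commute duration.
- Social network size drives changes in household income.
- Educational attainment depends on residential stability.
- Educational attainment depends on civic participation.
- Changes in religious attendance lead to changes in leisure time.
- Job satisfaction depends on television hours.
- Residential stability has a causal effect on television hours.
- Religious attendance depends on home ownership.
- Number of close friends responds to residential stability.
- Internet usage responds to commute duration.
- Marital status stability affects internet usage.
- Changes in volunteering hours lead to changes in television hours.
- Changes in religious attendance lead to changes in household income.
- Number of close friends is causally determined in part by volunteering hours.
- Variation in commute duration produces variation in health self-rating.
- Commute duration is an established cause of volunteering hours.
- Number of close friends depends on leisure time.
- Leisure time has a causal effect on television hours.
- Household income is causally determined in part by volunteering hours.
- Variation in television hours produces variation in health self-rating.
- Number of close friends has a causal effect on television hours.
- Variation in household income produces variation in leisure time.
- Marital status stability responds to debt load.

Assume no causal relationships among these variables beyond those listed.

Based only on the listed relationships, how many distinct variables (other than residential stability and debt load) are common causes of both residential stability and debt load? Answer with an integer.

0

No listed variable has a causal path to both residential stability and debt load, so there are no common causes.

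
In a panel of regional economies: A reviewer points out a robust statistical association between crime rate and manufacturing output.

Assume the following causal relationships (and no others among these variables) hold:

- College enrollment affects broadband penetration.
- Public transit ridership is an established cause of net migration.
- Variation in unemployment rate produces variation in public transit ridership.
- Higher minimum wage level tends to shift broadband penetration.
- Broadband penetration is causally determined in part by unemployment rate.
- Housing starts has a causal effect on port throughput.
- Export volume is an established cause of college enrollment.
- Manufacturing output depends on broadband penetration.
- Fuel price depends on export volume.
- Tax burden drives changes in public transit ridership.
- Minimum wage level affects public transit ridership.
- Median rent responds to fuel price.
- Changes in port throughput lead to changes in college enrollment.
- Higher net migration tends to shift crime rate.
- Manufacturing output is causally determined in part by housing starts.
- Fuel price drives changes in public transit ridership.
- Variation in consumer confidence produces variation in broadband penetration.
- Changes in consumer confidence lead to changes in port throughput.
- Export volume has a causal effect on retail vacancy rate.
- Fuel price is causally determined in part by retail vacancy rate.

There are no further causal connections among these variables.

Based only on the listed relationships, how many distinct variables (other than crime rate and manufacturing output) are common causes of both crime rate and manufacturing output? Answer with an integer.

The common causes are: export volume (to crime rate via export volume → fuel price → public transit ridership → net migration → crime rate; to manufacturing output via export volume → college enrollment → broadband penetration → manufacturing output); minimum wage level (to crime rate via minimum wage level → public transit ridership → net migration → crime rate; to manufacturing output via minimum wage level → broadband penetration → manufacturing output); unemployment rate (to crime rate via unemployment rate → public transit ridership → net migration → crime rate; to manufacturing output via unemployment rate → broadband penetration → manufacturing output).
Every other variable lacks a causal path to at least one of crime rate and manufacturing output.

3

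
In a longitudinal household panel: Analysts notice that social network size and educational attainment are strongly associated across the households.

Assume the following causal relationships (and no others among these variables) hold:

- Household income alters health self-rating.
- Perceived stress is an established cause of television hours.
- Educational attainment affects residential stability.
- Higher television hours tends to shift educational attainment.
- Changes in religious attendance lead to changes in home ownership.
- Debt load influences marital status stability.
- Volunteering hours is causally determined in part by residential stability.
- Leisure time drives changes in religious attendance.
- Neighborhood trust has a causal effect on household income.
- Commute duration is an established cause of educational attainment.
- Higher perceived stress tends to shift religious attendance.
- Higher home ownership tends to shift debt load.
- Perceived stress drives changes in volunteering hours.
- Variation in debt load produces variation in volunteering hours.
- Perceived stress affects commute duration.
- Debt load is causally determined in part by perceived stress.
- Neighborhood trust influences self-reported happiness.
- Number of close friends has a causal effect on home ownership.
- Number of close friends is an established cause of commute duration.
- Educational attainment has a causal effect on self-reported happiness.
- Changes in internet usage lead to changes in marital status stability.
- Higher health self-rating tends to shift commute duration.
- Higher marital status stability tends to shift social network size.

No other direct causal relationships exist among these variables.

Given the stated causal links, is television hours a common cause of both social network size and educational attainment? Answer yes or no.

Television hours has no stated causal path to social network size. A confounder must cause both variables, so television hours does not qualify.

no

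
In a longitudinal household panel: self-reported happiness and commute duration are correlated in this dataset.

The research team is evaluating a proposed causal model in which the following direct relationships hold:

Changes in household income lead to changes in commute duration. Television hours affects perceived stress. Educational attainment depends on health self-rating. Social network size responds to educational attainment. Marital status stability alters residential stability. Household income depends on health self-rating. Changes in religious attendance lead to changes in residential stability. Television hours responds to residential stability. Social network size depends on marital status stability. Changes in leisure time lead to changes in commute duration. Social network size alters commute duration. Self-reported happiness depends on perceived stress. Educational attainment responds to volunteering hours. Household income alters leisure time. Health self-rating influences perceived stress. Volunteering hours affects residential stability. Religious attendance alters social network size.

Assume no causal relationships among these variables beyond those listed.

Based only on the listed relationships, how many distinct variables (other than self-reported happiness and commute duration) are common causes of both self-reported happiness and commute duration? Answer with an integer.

4

The common causes are: health self-rating (to self-reported happiness via health self-rating → perceived stress → self-reported happiness; to commute duration via health self-rating → household income → commute duration); marital status stability (to self-reported happiness via marital status stability → residential stability → television hours → perceived stress → self-reported happiness; to commute duration via marital status stability → social network size → commute duration); religious attendance (to self-reported happiness via religious attendance → residential stability → television hours → perceived stress → self-reported happiness; to commute duration via religious attendance → social network size → commute duration); volunteering hours (to self-reported happiness via volunteering hours → residential stability → television hours → perceived stress → self-reported happiness; to commute duration via volunteering hours → educational attainment → social network size → commute duration).
Every other variable lacks a causal path to at least one of self-reported happiness and commute duration.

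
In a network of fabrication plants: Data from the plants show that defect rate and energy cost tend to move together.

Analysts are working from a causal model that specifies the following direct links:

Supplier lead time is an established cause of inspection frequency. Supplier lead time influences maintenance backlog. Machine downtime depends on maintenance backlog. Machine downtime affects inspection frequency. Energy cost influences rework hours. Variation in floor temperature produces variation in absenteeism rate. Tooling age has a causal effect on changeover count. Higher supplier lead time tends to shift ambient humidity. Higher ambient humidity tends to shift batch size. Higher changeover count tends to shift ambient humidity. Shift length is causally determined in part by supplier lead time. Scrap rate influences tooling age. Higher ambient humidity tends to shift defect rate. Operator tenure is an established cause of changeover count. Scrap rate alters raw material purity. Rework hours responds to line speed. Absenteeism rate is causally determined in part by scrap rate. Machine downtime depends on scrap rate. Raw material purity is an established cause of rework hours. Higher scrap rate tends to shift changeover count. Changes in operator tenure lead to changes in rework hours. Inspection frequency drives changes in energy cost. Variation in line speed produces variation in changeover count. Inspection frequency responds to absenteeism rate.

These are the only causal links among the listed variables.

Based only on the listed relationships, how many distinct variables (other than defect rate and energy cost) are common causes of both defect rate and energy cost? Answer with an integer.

2

The common causes are: scrap rate (to defect rate via scrap rate → changeover count → ambient humidity → defect rate; to energy cost via scrap rate → absenteeism rate → inspection frequency → energy cost); supplier lead time (to defect rate via supplier lead time → ambient humidity → defect rate; to energy cost via supplier lead time → inspection frequency → energy cost).
Every other variable lacks a causal path to at least one of defect rate and energy cost.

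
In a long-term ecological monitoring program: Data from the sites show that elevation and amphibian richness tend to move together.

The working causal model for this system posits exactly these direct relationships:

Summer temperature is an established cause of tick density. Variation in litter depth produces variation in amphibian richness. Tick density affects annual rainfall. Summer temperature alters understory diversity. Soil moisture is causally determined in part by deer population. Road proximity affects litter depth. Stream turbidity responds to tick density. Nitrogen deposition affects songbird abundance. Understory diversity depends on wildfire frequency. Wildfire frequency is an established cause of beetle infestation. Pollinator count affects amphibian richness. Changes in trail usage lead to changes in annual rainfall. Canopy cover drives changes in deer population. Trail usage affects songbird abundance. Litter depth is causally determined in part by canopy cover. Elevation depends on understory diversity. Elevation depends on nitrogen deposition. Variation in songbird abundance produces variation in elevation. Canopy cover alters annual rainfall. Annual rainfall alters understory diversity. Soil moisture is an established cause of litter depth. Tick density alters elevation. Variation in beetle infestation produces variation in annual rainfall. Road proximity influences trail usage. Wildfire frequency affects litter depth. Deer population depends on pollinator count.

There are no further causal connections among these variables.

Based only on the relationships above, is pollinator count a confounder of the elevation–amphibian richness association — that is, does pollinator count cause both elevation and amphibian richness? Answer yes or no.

no

Pollinator count has no stated causal path to elevation. A confounder must cause both variables, so pollinator count does not qualify.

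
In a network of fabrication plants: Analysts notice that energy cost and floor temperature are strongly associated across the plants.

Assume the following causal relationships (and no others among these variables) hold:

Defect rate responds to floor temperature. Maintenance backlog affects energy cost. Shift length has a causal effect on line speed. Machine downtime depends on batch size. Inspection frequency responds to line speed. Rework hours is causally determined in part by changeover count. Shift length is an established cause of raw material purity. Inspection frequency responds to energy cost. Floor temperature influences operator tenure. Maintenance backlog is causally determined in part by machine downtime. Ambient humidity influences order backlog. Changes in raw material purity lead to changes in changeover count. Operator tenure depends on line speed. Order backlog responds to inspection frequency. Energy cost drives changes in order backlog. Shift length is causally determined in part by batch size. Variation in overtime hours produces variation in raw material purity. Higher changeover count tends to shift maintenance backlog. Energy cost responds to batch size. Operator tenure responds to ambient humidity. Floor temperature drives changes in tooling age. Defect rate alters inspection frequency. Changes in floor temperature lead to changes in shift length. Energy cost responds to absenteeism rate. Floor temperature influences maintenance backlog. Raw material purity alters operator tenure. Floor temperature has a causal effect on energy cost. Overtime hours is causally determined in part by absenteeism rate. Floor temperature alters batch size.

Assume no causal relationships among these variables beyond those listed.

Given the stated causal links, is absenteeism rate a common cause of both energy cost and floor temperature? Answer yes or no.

no

Absenteeism rate has no stated causal path to floor temperature. A confounder must cause both variables, so absenteeism rate does not qualify.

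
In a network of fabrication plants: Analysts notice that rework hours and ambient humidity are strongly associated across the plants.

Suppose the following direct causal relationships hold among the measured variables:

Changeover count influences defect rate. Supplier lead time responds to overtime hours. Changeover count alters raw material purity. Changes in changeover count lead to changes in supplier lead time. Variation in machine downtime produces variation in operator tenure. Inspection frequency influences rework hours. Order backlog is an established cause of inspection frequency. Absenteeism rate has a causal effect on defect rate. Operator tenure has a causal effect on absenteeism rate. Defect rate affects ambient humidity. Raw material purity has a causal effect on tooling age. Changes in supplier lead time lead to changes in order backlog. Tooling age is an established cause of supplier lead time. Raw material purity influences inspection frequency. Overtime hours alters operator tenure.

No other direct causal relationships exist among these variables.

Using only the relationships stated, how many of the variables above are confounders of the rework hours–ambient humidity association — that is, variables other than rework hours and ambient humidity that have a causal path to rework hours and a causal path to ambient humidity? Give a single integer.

The common causes are: changeover count (to rework hours via changeover count → raw material purity → inspection frequency → rework hours; to ambient humidity via changeover count → defect rate → ambient humidity); overtime hours (to rework hours via overtime hours → supplier lead time → order backlog → inspection frequency → rework hours; to ambient humidity via overtime hours → operator tenure → absenteeism rate → defect rate → ambient humidity).
Every other variable lacks a causal path to at least one of rework hours and ambient humidity.

2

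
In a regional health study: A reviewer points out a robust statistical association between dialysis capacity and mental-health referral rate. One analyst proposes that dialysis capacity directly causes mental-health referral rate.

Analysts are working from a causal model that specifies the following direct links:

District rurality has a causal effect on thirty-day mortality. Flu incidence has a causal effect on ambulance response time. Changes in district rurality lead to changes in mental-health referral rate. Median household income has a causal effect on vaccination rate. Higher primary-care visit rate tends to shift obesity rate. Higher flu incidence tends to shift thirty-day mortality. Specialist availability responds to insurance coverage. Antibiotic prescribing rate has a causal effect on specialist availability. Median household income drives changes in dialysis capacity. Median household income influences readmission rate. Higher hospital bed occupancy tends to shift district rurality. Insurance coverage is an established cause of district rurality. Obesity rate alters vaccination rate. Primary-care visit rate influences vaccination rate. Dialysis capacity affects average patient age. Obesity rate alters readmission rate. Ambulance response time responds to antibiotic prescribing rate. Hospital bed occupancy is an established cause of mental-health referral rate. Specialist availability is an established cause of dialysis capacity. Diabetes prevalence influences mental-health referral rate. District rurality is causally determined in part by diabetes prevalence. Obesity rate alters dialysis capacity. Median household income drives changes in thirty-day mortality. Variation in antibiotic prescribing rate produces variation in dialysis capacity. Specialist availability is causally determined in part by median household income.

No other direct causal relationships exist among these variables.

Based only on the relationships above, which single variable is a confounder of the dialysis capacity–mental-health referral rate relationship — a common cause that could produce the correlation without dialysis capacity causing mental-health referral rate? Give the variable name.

insurance coverage

Insurance coverage has a causal path to dialysis capacity (insurance coverage → specialist availability → dialysis capacity) and a separate causal path to mental-health referral rate (insurance coverage → district rurality → mental-health referral rate), so it is a common cause of both.
No stated relationship gives dialysis capacity a causal route to mental-health referral rate, so the correlation is explained by the shared upstream cause rather than a direct effect.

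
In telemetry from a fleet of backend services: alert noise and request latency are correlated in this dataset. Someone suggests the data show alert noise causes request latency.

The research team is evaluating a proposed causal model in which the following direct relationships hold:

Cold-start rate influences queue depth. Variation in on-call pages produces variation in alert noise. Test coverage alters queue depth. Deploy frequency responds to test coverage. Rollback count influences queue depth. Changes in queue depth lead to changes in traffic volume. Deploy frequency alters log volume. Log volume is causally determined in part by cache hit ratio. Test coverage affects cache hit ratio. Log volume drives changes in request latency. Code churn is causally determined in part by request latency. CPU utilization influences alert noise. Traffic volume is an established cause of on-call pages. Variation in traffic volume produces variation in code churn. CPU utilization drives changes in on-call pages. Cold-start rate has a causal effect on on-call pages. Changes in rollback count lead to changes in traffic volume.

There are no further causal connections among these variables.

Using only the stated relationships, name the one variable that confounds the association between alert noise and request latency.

test coverage

Test coverage has a causal path to alert noise (test coverage → queue depth → traffic volume → on-call pages → alert noise) and a separate causal path to request latency (test coverage → cache hit ratio → log volume → request latency), so it is a common cause of both.
No stated relationship gives alert noise a causal route to request latency, so the correlation is explained by the shared upstream cause rather than a direct effect.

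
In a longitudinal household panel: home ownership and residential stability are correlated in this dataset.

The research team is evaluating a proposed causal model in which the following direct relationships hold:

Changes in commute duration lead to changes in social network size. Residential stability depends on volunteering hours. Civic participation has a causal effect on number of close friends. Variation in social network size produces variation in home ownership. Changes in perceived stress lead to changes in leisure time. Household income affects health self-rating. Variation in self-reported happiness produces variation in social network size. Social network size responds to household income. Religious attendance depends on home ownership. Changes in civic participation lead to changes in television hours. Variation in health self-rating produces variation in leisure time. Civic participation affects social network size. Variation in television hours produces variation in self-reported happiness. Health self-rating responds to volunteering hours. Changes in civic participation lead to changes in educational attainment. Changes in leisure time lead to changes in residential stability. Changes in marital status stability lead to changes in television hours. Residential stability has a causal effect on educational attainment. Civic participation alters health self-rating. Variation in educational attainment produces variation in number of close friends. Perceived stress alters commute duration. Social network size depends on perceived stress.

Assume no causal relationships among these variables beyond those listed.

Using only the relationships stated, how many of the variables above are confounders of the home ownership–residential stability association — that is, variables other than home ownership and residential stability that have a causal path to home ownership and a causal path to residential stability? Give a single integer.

The common causes are: civic participation (to home ownership via civic participation → social network size → home ownership; to residential stability via civic participation → health self-rating → leisure time → residential stability); household income (to home ownership via household income → social network size → home ownership; to residential stability via household income → health self-rating → leisure time → residential stability); perceived stress (to home ownership via perceived stress → social network size → home ownership; to residential stability via perceived stress → leisure time → residential stability).
Every other variable lacks a causal path to at least one of home ownership and residential stability.

3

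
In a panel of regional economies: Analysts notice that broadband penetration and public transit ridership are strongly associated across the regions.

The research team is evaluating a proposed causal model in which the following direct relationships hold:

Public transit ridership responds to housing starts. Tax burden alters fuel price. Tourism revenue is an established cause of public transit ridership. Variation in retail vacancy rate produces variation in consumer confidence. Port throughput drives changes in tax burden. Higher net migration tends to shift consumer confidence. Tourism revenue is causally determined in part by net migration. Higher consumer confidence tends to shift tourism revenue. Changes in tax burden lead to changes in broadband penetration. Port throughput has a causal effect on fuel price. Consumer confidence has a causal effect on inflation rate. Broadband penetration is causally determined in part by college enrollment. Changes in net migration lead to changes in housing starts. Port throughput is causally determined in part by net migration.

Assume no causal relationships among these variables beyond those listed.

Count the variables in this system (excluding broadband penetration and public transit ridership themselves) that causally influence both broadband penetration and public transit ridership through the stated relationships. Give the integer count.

The common causes are: net migration (to broadband penetration via net migration → port throughput → tax burden → broadband penetration; to public transit ridership via net migration → tourism revenue → public transit ridership).
Every other variable lacks a causal path to at least one of broadband penetration and public transit ridership.

1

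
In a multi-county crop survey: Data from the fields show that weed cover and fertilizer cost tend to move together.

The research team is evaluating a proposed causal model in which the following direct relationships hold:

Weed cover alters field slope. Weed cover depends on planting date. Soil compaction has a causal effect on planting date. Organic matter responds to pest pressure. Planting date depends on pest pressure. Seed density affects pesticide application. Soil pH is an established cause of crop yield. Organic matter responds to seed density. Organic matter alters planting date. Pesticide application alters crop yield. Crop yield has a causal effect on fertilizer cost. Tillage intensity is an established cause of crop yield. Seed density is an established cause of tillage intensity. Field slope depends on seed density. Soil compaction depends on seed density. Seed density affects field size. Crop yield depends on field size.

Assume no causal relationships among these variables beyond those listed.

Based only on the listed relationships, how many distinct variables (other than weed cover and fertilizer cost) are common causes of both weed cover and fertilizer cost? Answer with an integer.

The common causes are: seed density (to weed cover via seed density → soil compaction → planting date → weed cover; to fertilizer cost via seed density → tillage intensity → crop yield → fertilizer cost).
Every other variable lacks a causal path to at least one of weed cover and fertilizer cost.

1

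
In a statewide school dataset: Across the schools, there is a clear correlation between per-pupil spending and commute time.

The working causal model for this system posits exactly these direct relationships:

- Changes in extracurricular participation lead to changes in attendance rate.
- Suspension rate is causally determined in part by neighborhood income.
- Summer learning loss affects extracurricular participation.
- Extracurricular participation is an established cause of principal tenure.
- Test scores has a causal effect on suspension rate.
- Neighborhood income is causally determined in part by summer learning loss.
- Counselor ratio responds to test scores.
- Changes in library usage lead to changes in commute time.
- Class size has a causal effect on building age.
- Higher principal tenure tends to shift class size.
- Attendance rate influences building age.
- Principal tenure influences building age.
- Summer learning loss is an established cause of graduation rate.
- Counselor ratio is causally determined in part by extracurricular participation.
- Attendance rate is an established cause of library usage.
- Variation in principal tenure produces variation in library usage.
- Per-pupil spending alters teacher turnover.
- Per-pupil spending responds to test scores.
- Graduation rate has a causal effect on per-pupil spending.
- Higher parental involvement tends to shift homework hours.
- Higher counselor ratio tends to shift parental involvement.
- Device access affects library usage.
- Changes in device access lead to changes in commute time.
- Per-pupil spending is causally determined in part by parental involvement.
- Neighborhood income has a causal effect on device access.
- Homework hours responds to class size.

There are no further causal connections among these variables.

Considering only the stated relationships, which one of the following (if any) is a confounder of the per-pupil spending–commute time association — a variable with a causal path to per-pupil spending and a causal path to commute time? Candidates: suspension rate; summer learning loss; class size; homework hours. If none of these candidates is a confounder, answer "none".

Summer learning loss causes per-pupil spending (summer learning loss → graduation rate → per-pupil spending) and also causes commute time (summer learning loss → neighborhood income → device access → commute time); it is a common cause of both.
Each of the other candidates lacks a causal path to at least one of per-pupil spending and commute time, so they do not confound the relationship.

summer learning loss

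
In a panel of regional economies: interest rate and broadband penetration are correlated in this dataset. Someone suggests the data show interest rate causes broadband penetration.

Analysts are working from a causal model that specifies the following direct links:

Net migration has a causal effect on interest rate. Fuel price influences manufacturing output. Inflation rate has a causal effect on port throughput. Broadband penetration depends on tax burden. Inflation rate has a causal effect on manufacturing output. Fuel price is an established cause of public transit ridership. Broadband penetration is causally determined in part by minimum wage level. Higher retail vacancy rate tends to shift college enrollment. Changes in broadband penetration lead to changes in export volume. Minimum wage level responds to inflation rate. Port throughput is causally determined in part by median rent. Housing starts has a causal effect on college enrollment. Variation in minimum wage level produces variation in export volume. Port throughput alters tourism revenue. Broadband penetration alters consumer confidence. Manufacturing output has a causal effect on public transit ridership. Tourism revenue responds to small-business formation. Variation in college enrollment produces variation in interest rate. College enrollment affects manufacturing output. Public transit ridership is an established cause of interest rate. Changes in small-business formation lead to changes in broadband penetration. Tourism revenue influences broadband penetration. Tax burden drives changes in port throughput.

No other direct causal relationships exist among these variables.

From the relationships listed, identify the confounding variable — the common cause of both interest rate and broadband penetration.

inflation rate

Inflation rate has a causal path to interest rate (inflation rate → manufacturing output → public transit ridership → interest rate) and a separate causal path to broadband penetration (inflation rate → minimum wage level → broadband penetration), so it is a common cause of both.
No stated relationship gives interest rate a causal route to broadband penetration, so the correlation is explained by the shared upstream cause rather than a direct effect.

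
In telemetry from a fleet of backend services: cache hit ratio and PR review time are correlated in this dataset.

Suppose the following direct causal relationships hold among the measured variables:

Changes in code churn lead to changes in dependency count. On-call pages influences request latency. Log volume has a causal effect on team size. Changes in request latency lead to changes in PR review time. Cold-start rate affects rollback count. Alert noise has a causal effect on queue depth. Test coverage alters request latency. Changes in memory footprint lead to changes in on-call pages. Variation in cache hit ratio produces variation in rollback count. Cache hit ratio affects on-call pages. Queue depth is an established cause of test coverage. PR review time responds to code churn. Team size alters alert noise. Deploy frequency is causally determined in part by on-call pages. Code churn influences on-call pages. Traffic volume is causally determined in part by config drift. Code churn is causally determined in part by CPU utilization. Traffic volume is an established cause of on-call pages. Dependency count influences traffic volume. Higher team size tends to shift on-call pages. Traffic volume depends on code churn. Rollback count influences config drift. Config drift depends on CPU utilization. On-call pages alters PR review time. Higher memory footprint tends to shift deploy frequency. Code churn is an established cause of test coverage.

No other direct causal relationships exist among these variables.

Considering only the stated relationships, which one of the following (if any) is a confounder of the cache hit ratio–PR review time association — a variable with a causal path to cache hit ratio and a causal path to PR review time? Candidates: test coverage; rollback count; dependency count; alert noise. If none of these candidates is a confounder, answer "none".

none

None of the listed candidates has causal paths to both cache hit ratio and PR review time in the stated relationships, so none is a common cause.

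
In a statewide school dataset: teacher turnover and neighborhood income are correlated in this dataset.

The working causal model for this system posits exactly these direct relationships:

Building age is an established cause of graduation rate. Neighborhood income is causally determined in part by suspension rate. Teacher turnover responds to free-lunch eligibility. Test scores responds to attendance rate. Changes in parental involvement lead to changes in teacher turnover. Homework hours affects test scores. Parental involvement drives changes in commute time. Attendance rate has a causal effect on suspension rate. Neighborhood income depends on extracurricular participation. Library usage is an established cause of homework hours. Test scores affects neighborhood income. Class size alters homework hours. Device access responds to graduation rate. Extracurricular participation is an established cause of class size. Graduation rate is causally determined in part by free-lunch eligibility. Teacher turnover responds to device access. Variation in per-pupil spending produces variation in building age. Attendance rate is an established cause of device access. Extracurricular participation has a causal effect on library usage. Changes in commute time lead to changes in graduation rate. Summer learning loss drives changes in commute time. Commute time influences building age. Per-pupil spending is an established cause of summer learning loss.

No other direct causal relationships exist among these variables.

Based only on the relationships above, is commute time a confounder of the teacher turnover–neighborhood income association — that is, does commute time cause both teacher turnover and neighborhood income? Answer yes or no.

Commute time has no stated causal path to neighborhood income. A confounder must cause both variables, so commute time does not qualify.

no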